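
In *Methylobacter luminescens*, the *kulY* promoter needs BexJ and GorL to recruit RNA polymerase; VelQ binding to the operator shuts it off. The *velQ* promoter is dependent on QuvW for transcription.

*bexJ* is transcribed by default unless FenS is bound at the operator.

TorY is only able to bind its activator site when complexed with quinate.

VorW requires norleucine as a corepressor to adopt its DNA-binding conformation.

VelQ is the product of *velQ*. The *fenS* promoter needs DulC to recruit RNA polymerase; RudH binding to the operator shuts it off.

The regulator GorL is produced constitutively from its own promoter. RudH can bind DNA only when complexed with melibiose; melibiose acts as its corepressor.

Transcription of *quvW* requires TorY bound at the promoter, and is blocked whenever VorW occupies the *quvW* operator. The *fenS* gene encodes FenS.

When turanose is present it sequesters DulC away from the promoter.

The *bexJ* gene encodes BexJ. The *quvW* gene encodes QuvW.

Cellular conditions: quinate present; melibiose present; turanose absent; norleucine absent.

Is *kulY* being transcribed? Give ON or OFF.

Melibiose is present, so RudH is active.
Turanose is absent, so DulC is active.
With repressor RudH bound, *fenS* is not transcribed.
So FenS is not produced.
With no repressor bound, *bexJ* is transcribed.
So BexJ is produced and active.
GorL is produced constitutively and is active.
Norleucine is absent, so VorW is inactive.
Quinate is present, so TorY is active.
No repressor is bound and TorY is active, so *quvW* is transcribed.
So QuvW is produced and active.
No repressor is bound and QuvW is active, so *velQ* is transcribed.
So VelQ is produced and active.
With repressor VelQ bound, *kulY* is not transcribed.

OFF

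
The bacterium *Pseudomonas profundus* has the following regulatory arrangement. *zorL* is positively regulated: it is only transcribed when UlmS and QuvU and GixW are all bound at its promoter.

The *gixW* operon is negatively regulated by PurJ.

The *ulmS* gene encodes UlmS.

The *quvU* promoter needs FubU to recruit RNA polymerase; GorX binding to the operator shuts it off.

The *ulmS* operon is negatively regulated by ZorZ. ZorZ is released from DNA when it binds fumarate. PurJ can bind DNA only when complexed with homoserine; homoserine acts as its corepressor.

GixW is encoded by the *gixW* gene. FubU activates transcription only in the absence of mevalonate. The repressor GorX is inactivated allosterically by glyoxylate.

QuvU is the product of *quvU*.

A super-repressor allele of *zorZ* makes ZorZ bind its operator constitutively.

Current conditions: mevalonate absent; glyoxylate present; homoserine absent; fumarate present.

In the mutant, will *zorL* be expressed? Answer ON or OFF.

ZorZ is constitutively active in this strain.
With repressor ZorZ bound, *ulmS* is not transcribed.
So UlmS is not produced.
Mevalonate is absent, so FubU is active.
Glyoxylate is present, so GorX is inactive.
No repressor is bound and FubU is active, so *quvU* is transcribed.
So QuvU is produced and active.
Homoserine is absent, so PurJ is inactive.
With no repressor bound, *gixW* is transcribed.
So GixW is produced and active.
Required activator UlmS is absent, so *zorL* is not transcribed.

OFF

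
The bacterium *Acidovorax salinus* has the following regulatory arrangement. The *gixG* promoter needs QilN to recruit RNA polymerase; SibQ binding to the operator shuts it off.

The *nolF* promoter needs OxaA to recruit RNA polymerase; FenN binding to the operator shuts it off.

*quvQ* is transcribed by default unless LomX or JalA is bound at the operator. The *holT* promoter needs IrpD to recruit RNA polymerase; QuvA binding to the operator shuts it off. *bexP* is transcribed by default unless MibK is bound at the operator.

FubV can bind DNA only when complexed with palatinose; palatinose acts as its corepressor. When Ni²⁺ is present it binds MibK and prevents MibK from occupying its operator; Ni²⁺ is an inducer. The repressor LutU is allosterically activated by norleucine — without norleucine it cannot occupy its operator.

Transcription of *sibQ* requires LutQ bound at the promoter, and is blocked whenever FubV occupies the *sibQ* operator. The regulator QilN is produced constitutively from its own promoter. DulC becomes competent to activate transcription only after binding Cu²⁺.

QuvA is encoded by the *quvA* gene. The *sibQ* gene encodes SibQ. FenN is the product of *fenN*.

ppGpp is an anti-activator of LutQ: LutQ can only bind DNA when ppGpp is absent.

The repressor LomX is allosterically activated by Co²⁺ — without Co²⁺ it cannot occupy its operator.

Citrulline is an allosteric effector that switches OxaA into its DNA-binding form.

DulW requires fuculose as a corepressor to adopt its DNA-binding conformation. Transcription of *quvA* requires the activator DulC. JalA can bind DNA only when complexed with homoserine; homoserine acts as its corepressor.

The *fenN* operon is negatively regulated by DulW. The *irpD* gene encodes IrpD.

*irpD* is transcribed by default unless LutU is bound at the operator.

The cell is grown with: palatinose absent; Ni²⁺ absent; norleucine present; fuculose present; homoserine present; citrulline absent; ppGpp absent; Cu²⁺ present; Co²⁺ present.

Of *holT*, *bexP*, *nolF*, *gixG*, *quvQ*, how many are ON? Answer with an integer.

0

Cu²⁺ is present, so DulC is active.
No repressor is bound and DulC is active, so *quvA* is transcribed.
So QuvA is produced and active.
Norleucine is present, so LutU is active.
With repressor LutU bound, *irpD* is not transcribed.
So IrpD is not produced.
With repressor QuvA bound, *holT* is not transcribed.
→ *holT* is OFF.
Ni²⁺ is absent, so MibK is active.
With repressor MibK bound, *bexP* is not transcribed.
→ *bexP* is OFF.
Fuculose is present, so DulW is active.
With repressor DulW bound, *fenN* is not transcribed.
So FenN is not produced.
Citrulline is absent, so OxaA is inactive.
Required activator OxaA is absent, so *nolF* is not transcribed.
→ *nolF* is OFF.
QilN is produced constitutively and is active.
ppGpp is absent, so LutQ is active.
Palatinose is absent, so FubV is inactive.
No repressor is bound and LutQ is active, so *sibQ* is transcribed.
So SibQ is produced and active.
With repressor SibQ bound, *gixG* is not transcribed.
→ *gixG* is OFF.
Co²⁺ is present, so LomX is active.
Homoserine is present, so JalA is active.
With repressor LomX bound, *quvQ* is not transcribed.
→ *quvQ* is OFF.
0 of the 5 genes are transcribed.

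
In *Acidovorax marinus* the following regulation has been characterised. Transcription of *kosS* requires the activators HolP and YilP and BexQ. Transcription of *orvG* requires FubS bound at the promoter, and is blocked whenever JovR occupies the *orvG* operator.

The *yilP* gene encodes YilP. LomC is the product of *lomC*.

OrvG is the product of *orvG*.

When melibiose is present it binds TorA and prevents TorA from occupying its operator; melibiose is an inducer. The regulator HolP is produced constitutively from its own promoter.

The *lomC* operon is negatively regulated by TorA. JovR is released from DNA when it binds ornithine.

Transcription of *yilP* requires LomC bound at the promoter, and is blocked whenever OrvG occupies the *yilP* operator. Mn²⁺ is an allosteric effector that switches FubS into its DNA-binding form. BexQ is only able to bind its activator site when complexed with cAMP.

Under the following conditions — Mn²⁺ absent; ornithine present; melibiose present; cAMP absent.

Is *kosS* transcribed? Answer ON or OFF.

HolP is produced constitutively and is active.
Melibiose is present, so TorA is inactive.
With no repressor bound, *lomC* is transcribed.
So LomC is produced and active.
Mn²⁺ is absent, so FubS is inactive.
Ornithine is present, so JovR is inactive.
Required activator FubS is absent, so *orvG* is not transcribed.
So OrvG is not produced.
No repressor is bound and LomC is active, so *yilP* is transcribed.
So YilP is produced and active.
cAMP is absent, so BexQ is inactive.
Required activator BexQ is absent, so *kosS* is not transcribed.

OFF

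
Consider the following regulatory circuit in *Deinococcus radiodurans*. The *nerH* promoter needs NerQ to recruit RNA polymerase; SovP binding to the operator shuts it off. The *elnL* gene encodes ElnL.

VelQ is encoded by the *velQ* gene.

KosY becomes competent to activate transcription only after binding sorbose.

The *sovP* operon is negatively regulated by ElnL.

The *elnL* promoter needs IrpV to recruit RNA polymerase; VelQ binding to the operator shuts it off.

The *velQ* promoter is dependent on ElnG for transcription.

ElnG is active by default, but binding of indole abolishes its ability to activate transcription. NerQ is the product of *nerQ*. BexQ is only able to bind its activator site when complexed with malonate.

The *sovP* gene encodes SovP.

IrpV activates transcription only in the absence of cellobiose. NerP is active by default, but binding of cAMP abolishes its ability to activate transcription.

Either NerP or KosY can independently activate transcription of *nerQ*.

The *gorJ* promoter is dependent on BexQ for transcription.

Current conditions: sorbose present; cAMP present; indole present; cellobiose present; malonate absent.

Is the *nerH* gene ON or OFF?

cAMP is present, so NerP is inactive.
Sorbose is present, so KosY is active.
Activator KosY is present, so *nerQ* is transcribed.
So NerQ is produced and active.
Cellobiose is present, so IrpV is inactive.
Indole is present, so ElnG is inactive.
Required activator ElnG is absent, so *velQ* is not transcribed.
So VelQ is not produced.
Required activator IrpV is absent, so *elnL* is not transcribed.
So ElnL is not produced.
With no repressor bound, *sovP* is transcribed.
So SovP is produced and active.
With repressor SovP bound, *nerH* is not transcribed.

OFF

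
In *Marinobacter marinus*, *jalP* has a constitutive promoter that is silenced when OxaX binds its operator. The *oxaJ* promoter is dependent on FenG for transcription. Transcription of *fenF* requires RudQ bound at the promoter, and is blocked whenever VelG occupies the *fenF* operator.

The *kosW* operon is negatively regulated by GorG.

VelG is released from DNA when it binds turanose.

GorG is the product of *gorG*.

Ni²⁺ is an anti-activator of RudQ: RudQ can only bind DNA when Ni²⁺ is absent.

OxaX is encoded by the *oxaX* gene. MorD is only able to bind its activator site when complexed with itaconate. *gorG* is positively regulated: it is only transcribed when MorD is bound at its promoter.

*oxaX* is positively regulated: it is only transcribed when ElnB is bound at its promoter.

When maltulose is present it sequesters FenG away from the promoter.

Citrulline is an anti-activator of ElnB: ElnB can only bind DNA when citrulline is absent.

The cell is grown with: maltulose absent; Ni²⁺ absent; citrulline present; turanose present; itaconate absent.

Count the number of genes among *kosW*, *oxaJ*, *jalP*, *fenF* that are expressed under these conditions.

Itaconate is absent, so MorD is inactive.
Required activator MorD is absent, so *gorG* is not transcribed.
So GorG is not produced.
With no repressor bound, *kosW* is transcribed.
→ *kosW* is ON.
Maltulose is absent, so FenG is active.
No repressor is bound and FenG is active, so *oxaJ* is transcribed.
→ *oxaJ* is ON.
Citrulline is present, so ElnB is inactive.
Required activator ElnB is absent, so *oxaX* is not transcribed.
So OxaX is not produced.
With no repressor bound, *jalP* is transcribed.
→ *jalP* is ON.
Ni²⁺ is absent, so RudQ is active.
Turanose is present, so VelG is inactive.
No repressor is bound and RudQ is active, so *fenF* is transcribed.
→ *fenF* is ON.
4 of the 4 genes are transcribed.

4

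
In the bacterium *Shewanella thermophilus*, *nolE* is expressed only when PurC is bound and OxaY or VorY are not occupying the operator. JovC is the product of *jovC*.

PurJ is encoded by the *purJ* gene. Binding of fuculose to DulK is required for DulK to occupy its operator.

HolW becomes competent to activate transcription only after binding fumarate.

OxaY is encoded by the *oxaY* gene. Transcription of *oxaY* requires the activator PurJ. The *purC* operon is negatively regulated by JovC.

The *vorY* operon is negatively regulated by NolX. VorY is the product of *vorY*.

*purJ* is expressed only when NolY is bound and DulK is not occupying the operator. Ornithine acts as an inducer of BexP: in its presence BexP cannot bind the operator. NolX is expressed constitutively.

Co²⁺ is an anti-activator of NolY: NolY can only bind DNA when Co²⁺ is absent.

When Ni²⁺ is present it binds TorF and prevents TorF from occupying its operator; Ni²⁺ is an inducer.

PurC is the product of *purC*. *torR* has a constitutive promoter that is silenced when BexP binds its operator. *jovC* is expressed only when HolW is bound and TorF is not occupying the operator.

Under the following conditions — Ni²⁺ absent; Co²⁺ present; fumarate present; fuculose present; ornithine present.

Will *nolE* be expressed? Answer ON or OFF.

Co²⁺ is present, so NolY is inactive.
Fuculose is present, so DulK is active.
With repressor DulK bound, *purJ* is not transcribed.
So PurJ is not produced.
Required activator PurJ is absent, so *oxaY* is not transcribed.
So OxaY is not produced.
NolX is produced constitutively and is active.
With repressor NolX bound, *vorY* is not transcribed.
So VorY is not produced.
Ni²⁺ is absent, so TorF is active.
Fumarate is present, so HolW is active.
With repressor TorF bound, *jovC* is not transcribed.
So JovC is not produced.
With no repressor bound, *purC* is transcribed.
So PurC is produced and active.
No repressor is bound and PurC is active, so *nolE* is transcribed.

ON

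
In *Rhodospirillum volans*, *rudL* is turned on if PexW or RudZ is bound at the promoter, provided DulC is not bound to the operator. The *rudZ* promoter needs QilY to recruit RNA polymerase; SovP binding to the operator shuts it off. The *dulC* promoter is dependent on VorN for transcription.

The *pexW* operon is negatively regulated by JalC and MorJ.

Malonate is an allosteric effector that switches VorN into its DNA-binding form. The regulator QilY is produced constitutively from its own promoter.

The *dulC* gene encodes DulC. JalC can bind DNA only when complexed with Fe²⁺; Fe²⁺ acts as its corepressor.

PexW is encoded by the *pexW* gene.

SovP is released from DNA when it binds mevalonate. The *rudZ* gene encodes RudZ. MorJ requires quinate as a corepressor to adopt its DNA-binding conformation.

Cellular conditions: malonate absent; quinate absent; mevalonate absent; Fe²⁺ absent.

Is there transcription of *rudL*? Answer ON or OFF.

Malonate is absent, so VorN is inactive.
Required activator VorN is absent, so *dulC* is not transcribed.
So DulC is not produced.
Fe²⁺ is absent, so JalC is inactive.
Quinate is absent, so MorJ is inactive.
With no repressor bound, *pexW* is transcribed.
So PexW is produced and active.
Mevalonate is absent, so SovP is active.
QilY is produced constitutively and is active.
With repressor SovP bound, *rudZ* is not transcribed.
So RudZ is not produced.
Activator PexW is present, so *rudL* is transcribed.

ON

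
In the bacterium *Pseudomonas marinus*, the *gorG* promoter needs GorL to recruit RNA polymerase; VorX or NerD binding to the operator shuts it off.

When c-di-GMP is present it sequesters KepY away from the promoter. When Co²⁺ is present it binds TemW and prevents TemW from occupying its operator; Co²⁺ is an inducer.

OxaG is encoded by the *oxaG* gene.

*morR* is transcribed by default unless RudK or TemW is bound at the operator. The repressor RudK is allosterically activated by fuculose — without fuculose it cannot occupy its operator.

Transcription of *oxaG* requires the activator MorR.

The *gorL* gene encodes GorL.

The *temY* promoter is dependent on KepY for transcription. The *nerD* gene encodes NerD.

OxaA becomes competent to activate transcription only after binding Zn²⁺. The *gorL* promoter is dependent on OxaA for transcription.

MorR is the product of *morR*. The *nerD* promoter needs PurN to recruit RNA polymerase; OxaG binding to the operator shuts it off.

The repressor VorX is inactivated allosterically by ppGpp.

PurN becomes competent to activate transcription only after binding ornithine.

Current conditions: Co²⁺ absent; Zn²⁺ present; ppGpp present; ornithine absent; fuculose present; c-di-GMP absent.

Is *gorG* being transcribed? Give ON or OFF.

Zn²⁺ is present, so OxaA is active.
No repressor is bound and OxaA is active, so *gorL* is transcribed.
So GorL is produced and active.
ppGpp is present, so VorX is inactive.
Fuculose is present, so RudK is active.
Co²⁺ is absent, so TemW is active.
With repressor RudK bound, *morR* is not transcribed.
So MorR is not produced.
Required activator MorR is absent, so *oxaG* is not transcribed.
So OxaG is not produced.
Ornithine is absent, so PurN is inactive.
Required activator PurN is absent, so *nerD* is not transcribed.
So NerD is not produced.
No repressor is bound and GorL is active, so *gorG* is transcribed.

ON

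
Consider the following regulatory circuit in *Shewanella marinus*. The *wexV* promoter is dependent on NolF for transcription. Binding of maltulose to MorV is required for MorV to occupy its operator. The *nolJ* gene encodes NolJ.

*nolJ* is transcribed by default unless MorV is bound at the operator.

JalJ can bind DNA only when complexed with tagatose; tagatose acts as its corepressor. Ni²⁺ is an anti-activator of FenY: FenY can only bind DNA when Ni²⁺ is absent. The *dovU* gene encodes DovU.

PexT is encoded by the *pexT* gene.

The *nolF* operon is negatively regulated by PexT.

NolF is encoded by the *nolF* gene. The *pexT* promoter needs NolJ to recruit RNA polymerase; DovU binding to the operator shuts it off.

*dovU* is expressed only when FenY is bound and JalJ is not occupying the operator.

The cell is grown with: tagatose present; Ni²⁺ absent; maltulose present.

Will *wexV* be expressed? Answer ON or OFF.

ON

Maltulose is present, so MorV is active.
With repressor MorV bound, *nolJ* is not transcribed.
So NolJ is not produced.
Tagatose is present, so JalJ is active.
Ni²⁺ is absent, so FenY is active.
With repressor JalJ bound, *dovU* is not transcribed.
So DovU is not produced.
Required activator NolJ is absent, so *pexT* is not transcribed.
So PexT is not produced.
With no repressor bound, *nolF* is transcribed.
So NolF is produced and active.
No repressor is bound and NolF is active, so *wexV* is transcribed.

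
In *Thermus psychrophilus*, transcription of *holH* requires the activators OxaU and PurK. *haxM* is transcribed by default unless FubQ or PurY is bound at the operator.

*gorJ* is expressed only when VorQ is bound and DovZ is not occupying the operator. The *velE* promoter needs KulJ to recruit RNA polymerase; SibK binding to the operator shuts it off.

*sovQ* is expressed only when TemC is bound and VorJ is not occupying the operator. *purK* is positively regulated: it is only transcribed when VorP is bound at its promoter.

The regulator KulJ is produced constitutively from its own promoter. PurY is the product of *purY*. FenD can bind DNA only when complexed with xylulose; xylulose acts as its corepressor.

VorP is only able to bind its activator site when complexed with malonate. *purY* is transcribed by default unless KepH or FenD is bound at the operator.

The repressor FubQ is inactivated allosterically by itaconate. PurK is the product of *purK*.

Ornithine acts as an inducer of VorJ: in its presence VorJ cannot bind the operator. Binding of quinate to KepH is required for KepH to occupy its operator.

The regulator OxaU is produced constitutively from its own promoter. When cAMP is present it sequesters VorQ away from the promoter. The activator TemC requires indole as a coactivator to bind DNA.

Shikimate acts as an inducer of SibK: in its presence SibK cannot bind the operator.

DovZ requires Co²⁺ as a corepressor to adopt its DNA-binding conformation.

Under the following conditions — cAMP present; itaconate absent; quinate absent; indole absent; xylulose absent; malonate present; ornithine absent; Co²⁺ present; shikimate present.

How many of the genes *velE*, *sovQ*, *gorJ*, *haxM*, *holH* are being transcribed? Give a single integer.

2

Shikimate is present, so SibK is inactive.
KulJ is produced constitutively and is active.
No repressor is bound and KulJ is active, so *velE* is transcribed.
→ *velE* is ON.
Indole is absent, so TemC is inactive.
Ornithine is absent, so VorJ is active.
With repressor VorJ bound, *sovQ* is not transcribed.
→ *sovQ* is OFF.
cAMP is present, so VorQ is inactive.
Co²⁺ is present, so DovZ is active.
With repressor DovZ bound, *gorJ* is not transcribed.
→ *gorJ* is OFF.
Itaconate is absent, so FubQ is active.
Quinate is absent, so KepH is inactive.
Xylulose is absent, so FenD is inactive.
With no repressor bound, *purY* is transcribed.
So PurY is produced and active.
With repressor FubQ bound, *haxM* is not transcribed.
→ *haxM* is OFF.
OxaU is produced constitutively and is active.
Malonate is present, so VorP is active.
No repressor is bound and VorP is active, so *purK* is transcribed.
So PurK is produced and active.
No repressor is bound and OxaU and PurK are active, so *holH* is transcribed.
→ *holH* is ON.
2 of the 5 genes are transcribed.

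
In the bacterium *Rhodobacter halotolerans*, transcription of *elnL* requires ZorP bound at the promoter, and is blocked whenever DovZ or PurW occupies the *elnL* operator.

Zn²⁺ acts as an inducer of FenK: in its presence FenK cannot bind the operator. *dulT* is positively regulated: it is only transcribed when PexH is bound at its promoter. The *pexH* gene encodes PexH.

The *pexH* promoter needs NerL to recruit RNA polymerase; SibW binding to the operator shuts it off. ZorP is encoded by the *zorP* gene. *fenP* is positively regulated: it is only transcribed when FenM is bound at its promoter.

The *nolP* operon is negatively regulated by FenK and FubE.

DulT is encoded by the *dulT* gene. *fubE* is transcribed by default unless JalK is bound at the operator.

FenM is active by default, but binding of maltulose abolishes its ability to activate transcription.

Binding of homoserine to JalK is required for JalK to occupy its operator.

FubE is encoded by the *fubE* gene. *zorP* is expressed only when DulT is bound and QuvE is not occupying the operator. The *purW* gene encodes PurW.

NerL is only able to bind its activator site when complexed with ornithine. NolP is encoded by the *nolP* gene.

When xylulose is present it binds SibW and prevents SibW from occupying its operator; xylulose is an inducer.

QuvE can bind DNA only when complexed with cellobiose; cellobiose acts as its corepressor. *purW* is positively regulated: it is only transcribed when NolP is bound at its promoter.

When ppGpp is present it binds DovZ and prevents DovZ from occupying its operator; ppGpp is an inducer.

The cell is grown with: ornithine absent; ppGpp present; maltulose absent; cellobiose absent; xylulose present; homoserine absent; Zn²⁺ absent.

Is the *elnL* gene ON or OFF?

ppGpp is present, so DovZ is inactive.
Cellobiose is absent, so QuvE is inactive.
Xylulose is present, so SibW is inactive.
Ornithine is absent, so NerL is inactive.
Required activator NerL is absent, so *pexH* is not transcribed.
So PexH is not produced.
Required activator PexH is absent, so *dulT* is not transcribed.
So DulT is not produced.
Required activator DulT is absent, so *zorP* is not transcribed.
So ZorP is not produced.
Zn²⁺ is absent, so FenK is active.
Homoserine is absent, so JalK is inactive.
With no repressor bound, *fubE* is transcribed.
So FubE is produced and active.
With repressor FenK bound, *nolP* is not transcribed.
So NolP is not produced.
Required activator NolP is absent, so *purW* is not transcribed.
So PurW is not produced.
Required activator ZorP is absent, so *elnL* is not transcribed.

OFF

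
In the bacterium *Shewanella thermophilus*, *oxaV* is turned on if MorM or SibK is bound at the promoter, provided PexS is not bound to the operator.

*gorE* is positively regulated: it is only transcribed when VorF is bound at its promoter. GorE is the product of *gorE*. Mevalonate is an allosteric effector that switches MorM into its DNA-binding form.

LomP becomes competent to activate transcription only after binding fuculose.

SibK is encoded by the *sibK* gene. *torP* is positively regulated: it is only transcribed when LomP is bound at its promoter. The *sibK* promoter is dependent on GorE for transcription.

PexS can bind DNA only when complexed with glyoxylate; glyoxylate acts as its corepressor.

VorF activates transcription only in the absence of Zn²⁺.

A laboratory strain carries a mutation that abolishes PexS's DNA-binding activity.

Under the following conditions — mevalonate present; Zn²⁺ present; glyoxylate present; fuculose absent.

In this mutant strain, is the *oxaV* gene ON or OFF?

ON

Mevalonate is present, so MorM is active.
Zn²⁺ is present, so VorF is inactive.
Required activator VorF is absent, so *gorE* is not transcribed.
So GorE is not produced.
Required activator GorE is absent, so *sibK* is not transcribed.
So SibK is not produced.
PexS is non-functional in this strain, so it has no effect.
Activator MorM is present, so *oxaV* is transcribed.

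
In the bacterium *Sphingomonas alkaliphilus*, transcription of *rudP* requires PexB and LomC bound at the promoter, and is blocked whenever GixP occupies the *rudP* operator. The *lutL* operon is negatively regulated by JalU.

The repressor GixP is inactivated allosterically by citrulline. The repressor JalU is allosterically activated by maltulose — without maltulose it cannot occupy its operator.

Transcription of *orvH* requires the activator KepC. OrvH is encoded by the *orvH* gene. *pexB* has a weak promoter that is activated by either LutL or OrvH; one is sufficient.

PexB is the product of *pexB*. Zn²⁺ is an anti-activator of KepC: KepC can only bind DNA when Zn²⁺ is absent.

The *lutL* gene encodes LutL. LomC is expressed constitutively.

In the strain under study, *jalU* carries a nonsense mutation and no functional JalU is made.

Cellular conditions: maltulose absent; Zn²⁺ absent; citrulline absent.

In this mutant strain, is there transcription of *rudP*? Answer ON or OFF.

Citrulline is absent, so GixP is active.
JalU is non-functional in this strain, so it has no effect.
With no repressor bound, *lutL* is transcribed.
So LutL is produced and active.
Zn²⁺ is absent, so KepC is active.
No repressor is bound and KepC is active, so *orvH* is transcribed.
So OrvH is produced and active.
Activator LutL is present, so *pexB* is transcribed.
So PexB is produced and active.
LomC is produced constitutively and is active.
With repressor GixP bound, *rudP* is not transcribed.

OFF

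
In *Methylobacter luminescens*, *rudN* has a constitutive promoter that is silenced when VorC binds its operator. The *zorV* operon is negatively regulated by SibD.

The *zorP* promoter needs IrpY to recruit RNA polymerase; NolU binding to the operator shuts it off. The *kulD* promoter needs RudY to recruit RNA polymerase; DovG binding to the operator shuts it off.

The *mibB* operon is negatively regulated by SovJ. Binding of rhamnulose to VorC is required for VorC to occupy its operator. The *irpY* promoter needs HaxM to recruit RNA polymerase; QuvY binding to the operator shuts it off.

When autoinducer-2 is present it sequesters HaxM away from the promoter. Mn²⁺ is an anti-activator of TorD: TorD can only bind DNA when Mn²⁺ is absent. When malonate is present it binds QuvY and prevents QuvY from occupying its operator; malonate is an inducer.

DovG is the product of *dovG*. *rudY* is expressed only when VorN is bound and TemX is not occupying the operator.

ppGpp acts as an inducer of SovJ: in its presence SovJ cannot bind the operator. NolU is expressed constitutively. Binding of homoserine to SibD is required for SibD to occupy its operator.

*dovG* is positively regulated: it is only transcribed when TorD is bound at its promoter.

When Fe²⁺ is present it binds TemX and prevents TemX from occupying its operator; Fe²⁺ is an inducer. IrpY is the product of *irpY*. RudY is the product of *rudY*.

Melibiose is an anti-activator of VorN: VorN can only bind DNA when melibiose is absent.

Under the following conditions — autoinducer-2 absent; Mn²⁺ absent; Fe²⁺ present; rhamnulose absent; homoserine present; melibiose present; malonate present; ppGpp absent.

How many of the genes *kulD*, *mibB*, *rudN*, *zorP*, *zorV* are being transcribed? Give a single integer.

Mn²⁺ is absent, so TorD is active.
No repressor is bound and TorD is active, so *dovG* is transcribed.
So DovG is produced and active.
Melibiose is present, so VorN is inactive.
Fe²⁺ is present, so TemX is inactive.
Required activator VorN is absent, so *rudY* is not transcribed.
So RudY is not produced.
With repressor DovG bound, *kulD* is not transcribed.
→ *kulD* is OFF.
ppGpp is absent, so SovJ is active.
With repressor SovJ bound, *mibB* is not transcribed.
→ *mibB* is OFF.
Rhamnulose is absent, so VorC is inactive.
With no repressor bound, *rudN* is transcribed.
→ *rudN* is ON.
Malonate is present, so QuvY is inactive.
Autoinducer-2 is absent, so HaxM is active.
No repressor is bound and HaxM is active, so *irpY* is transcribed.
So IrpY is produced and active.
NolU is produced constitutively and is active.
With repressor NolU bound, *zorP* is not transcribed.
→ *zorP* is OFF.
Homoserine is present, so SibD is active.
With repressor SibD bound, *zorV* is not transcribed.
→ *zorV* is OFF.
1 of the 5 genes is transcribed.

1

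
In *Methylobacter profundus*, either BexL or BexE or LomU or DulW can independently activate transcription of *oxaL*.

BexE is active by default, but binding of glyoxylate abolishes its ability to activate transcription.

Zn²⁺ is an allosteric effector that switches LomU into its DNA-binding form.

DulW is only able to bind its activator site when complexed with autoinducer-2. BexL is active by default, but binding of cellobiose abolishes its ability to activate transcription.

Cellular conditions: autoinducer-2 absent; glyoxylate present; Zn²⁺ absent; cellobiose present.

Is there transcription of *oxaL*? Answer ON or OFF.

Cellobiose is present, so BexL is inactive.
Glyoxylate is present, so BexE is inactive.
Zn²⁺ is absent, so LomU is inactive.
Autoinducer-2 is absent, so DulW is inactive.
No activator is available at the *oxaL* promoter, so *oxaL* is not transcribed.

OFF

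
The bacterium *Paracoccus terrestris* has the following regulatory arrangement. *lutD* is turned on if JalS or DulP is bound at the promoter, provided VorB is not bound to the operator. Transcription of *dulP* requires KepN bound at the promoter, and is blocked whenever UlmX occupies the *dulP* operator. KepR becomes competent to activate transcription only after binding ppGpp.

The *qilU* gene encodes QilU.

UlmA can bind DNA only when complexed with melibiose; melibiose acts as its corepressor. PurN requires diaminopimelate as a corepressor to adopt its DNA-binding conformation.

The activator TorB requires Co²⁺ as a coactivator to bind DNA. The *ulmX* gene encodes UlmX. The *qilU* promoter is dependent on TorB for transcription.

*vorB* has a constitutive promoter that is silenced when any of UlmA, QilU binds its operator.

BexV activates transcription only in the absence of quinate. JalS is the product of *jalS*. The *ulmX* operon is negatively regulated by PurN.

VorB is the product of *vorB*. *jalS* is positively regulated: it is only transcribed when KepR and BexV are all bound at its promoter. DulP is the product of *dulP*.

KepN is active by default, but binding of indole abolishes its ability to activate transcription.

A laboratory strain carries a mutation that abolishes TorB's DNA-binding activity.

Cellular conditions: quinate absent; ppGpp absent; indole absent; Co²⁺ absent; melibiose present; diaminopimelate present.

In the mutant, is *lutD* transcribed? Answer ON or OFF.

ON

ppGpp is absent, so KepR is inactive.
Quinate is absent, so BexV is active.
Required activator KepR is absent, so *jalS* is not transcribed.
So JalS is not produced.
Indole is absent, so KepN is active.
Diaminopimelate is present, so PurN is active.
With repressor PurN bound, *ulmX* is not transcribed.
So UlmX is not produced.
No repressor is bound and KepN is active, so *dulP* is transcribed.
So DulP is produced and active.
Melibiose is present, so UlmA is active.
TorB is non-functional in this strain, so it has no effect.
Required activator TorB is absent, so *qilU* is not transcribed.
So QilU is not produced.
With repressor UlmA bound, *vorB* is not transcribed.
So VorB is not produced.
Activator DulP is present, so *lutD* is transcribed.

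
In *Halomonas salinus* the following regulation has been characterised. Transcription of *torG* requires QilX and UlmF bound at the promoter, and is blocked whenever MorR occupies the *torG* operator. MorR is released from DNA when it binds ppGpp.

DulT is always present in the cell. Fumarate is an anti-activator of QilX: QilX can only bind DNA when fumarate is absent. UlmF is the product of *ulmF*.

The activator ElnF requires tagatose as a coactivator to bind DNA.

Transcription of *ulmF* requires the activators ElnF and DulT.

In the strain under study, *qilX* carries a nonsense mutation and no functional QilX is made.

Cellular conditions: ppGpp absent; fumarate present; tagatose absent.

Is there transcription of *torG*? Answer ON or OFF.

OFF

QilX is non-functional in this strain, so it has no effect.
Tagatose is absent, so ElnF is inactive.
DulT is produced constitutively and is active.
Required activator ElnF is absent, so *ulmF* is not transcribed.
So UlmF is not produced.
ppGpp is absent, so MorR is active.
With repressor MorR bound, *torG* is not transcribed.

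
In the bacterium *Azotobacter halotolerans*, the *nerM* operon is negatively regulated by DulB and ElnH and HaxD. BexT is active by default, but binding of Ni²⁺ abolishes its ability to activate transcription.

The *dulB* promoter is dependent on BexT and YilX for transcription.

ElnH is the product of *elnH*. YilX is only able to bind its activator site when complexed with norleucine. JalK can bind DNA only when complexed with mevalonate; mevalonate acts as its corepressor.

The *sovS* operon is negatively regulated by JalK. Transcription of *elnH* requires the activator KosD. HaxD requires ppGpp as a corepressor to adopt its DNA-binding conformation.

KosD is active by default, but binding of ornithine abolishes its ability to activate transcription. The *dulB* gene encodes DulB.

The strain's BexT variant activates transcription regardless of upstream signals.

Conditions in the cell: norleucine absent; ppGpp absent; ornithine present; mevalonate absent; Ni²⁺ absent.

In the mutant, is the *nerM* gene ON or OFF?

BexT is constitutively active in this strain.
Norleucine is absent, so YilX is inactive.
Required activator YilX is absent, so *dulB* is not transcribed.
So DulB is not produced.
Ornithine is present, so KosD is inactive.
Required activator KosD is absent, so *elnH* is not transcribed.
So ElnH is not produced.
ppGpp is absent, so HaxD is inactive.
With no repressor bound, *nerM* is transcribed.

ON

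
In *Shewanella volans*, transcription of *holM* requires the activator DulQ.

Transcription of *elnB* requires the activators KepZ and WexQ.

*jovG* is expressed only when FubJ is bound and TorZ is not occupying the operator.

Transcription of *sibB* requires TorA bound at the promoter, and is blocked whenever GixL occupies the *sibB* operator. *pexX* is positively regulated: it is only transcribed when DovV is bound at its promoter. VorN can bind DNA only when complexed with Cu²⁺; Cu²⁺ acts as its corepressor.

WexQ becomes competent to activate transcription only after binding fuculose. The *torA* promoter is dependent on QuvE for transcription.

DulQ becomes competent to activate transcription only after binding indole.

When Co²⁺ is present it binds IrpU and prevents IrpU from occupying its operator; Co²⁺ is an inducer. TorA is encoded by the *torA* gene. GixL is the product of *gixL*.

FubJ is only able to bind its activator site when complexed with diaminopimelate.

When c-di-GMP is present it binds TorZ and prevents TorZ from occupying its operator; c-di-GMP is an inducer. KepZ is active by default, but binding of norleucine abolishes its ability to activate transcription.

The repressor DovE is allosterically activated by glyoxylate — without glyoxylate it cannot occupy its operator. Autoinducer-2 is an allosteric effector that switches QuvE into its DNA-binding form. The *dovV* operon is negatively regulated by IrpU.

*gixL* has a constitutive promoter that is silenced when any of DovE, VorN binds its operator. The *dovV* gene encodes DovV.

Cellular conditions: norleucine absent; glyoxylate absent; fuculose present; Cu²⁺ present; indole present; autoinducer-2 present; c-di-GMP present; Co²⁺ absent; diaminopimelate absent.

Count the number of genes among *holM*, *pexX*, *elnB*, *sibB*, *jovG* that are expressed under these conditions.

Indole is present, so DulQ is active.
No repressor is bound and DulQ is active, so *holM* is transcribed.
→ *holM* is ON.
Co²⁺ is absent, so IrpU is active.
With repressor IrpU bound, *dovV* is not transcribed.
So DovV is not produced.
Required activator DovV is absent, so *pexX* is not transcribed.
→ *pexX* is OFF.
Norleucine is absent, so KepZ is active.
Fuculose is present, so WexQ is active.
No repressor is bound and KepZ and WexQ are active, so *elnB* is transcribed.
→ *elnB* is ON.
Autoinducer-2 is present, so QuvE is active.
No repressor is bound and QuvE is active, so *torA* is transcribed.
So TorA is produced and active.
Glyoxylate is absent, so DovE is inactive.
Cu²⁺ is present, so VorN is active.
With repressor VorN bound, *gixL* is not transcribed.
So GixL is not produced.
No repressor is bound and TorA is active, so *sibB* is transcribed.
→ *sibB* is ON.
c-di-GMP is present, so TorZ is inactive.
Diaminopimelate is absent, so FubJ is inactive.
Required activator FubJ is absent, so *jovG* is not transcribed.
→ *jovG* is OFF.
3 of the 5 genes are transcribed.

3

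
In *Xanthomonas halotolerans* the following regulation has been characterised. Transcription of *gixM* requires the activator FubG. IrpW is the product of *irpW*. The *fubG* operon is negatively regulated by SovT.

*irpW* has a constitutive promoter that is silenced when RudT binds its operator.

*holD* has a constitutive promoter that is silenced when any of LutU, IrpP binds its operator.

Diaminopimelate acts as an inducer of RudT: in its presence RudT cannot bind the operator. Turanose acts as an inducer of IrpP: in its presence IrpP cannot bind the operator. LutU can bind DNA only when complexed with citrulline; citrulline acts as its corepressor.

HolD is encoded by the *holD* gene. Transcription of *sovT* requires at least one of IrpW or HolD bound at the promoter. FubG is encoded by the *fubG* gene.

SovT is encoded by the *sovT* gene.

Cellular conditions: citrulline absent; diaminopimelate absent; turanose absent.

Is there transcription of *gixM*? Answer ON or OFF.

Diaminopimelate is absent, so RudT is active.
With repressor RudT bound, *irpW* is not transcribed.
So IrpW is not produced.
Citrulline is absent, so LutU is inactive.
Turanose is absent, so IrpP is active.
With repressor IrpP bound, *holD* is not transcribed.
So HolD is not produced.
No activator is available at the *sovT* promoter, so *sovT* is not transcribed.
So SovT is not produced.
With no repressor bound, *fubG* is transcribed.
So FubG is produced and active.
No repressor is bound and FubG is active, so *gixM* is transcribed.

ON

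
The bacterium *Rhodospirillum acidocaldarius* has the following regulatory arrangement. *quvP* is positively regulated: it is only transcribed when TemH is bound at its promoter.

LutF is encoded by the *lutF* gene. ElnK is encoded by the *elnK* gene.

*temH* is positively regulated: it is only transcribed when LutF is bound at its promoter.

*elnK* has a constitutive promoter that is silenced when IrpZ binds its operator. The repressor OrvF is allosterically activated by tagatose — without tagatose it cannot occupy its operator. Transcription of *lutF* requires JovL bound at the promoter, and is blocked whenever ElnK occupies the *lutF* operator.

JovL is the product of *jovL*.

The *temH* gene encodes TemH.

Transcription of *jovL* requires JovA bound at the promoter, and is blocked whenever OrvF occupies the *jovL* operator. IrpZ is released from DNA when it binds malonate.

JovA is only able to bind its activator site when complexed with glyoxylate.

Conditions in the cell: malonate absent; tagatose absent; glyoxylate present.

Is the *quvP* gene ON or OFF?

Tagatose is absent, so OrvF is inactive.
Glyoxylate is present, so JovA is active.
No repressor is bound and JovA is active, so *jovL* is transcribed.
So JovL is produced and active.
Malonate is absent, so IrpZ is active.
With repressor IrpZ bound, *elnK* is not transcribed.
So ElnK is not produced.
No repressor is bound and JovL is active, so *lutF* is transcribed.
So LutF is produced and active.
No repressor is bound and LutF is active, so *temH* is transcribed.
So TemH is produced and active.
No repressor is bound and TemH is active, so *quvP* is transcribed.

ON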